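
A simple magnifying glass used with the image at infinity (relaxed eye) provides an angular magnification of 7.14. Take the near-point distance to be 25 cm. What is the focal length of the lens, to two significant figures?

3.5 cm

For the image at infinity, M = D/f.
f = D/M = 25/7.14 = 3.501 cm.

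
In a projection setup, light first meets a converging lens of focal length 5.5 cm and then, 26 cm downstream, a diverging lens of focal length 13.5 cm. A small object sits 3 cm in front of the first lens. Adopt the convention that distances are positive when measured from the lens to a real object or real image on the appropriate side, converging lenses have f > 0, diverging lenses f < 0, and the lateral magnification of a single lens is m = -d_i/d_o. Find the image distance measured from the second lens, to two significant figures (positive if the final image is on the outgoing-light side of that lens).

Applying the thin-lens equation to the first lens, 1/5.5 = 1/3 + 1/d_i1, which gives d_i1 = -6.600 cm.
With d_i1 < 0 the first image is virtual and lies on the object side; the object distance for lens 2 is d_o2 = 26 - (-6.600) = 32.600 cm.
Applying the thin-lens equation again with f_2 = -13.5 cm and d_o2 = 32.600 cm gives d_i2 = -9.547 cm.

-9.5 cm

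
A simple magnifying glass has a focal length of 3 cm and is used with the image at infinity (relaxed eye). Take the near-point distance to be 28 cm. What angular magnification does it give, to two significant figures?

M = D/f = 28/3 = 9.333.

9.3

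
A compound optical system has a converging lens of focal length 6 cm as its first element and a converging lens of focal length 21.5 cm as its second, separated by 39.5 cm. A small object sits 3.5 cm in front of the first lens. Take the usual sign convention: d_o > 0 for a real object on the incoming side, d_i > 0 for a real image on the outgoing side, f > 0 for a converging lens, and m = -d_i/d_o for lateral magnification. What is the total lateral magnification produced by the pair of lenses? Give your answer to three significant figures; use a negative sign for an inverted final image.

-1.95

Lens 1: 1/d_i1 = 1/f_1 - 1/d_o1 = 1/6 - 1/3.5 = -0.11905 cm^-1, so d_i1 = -8.400 cm.
m_1 = -(-8.400)/3.5 = 2.4000.
The intermediate image is virtual, 8.400 cm to the left of lens 1, so d_o2 = L - d_i1 = 39.5 - (-8.400) = 47.900 cm.
Lens 2: 1/d_i2 = 1/f_2 - 1/d_o2 = 1/21.5 - 1/(47.900) = 0.02563 cm^-1, so d_i2 = 39.009 cm.
m_2 = -(39.009)/(47.900) = -0.8144.
Total m = m_1 x m_2 = (2.4000)(-0.8144) = -1.9545.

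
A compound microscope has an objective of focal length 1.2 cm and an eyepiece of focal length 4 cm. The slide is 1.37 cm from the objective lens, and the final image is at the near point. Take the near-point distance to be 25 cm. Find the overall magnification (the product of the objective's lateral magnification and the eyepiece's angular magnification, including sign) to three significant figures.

Objective: 1/d_i = 1/f_obj - 1/d_o = 1/1.2 - 1/1.37 = 0.10341 cm^-1, so d_i = 9.671 cm.
m_obj = -d_i/d_o = -9.671/1.37 = -7.059.
Eyepiece angular magnification (image at near point): M_eye = 1 + D/f_e = 1 + 25/4 = 7.250.
Overall M = m_obj x M_eye = (-7.059)(7.250) = -51.18.

-51.2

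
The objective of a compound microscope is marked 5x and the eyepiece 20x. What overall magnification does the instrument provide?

The overall magnification of a compound microscope is the product of the objective and eyepiece magnifications:
M = M_obj x M_eye = 5 x 20 = 100.

100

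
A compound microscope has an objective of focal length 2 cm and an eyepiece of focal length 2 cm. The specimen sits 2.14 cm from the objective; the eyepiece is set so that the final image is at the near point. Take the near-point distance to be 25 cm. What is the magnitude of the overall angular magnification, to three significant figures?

193

Objective: 1/d_i = 1/f_obj - 1/d_o = 1/2 - 1/2.14 = 0.03271 cm^-1, so d_i = 30.571 cm.
m_obj = -d_i/d_o = -30.571/2.14 = -14.286.
Eyepiece angular magnification (image at near point): M_eye = 1 + D/f_e = 1 + 25/2 = 13.500.
Overall M = m_obj x M_eye = (-14.286)(13.500) = -192.86.
|M| = 192.86.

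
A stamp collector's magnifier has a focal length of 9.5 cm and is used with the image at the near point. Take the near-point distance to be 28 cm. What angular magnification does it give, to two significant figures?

M = 1 + D/f = 1 + 28/9.5 = 3.947.

3.9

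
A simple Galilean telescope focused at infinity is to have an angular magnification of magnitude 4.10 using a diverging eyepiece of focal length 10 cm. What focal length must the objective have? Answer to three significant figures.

|M| = f_obj/|f_eye|, so f_obj = |M| x |f_eye| = 4.1 x 10 = 41.000 cm.

41.0 cm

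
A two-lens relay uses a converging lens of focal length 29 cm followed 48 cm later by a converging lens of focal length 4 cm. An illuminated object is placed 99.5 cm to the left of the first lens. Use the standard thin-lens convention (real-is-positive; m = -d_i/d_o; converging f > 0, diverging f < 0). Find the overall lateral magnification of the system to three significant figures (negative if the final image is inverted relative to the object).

First lens: d_i1 = 1/(1/29 - 1/99.5) = 40.929 cm.
m_1 = -(40.929)/99.5 = -0.4113.
Object distance for lens 2: d_o2 = 48 - 40.929 = 7.071 cm.
Second lens: d_i2 = 1/(1/4 - 1/(7.071)) = 9.210 cm.
m_2 = -(9.210)/(7.071) = -1.3025.
The system's lateral magnification is m_1 m_2 = (-0.4113)(-1.3025) = 0.5358.

0.536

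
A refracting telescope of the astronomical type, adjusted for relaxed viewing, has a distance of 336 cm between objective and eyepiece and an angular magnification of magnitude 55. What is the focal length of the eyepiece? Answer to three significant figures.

6.00 cm

In normal adjustment the tube length equals f_obj + f_eye and |M| = f_obj/f_eye.
So f_obj = 55 f_eye and 55 f_eye + f_eye = 336 cm, giving f_eye = 336/56 = 6.000 cm and f_obj = 330.000 cm.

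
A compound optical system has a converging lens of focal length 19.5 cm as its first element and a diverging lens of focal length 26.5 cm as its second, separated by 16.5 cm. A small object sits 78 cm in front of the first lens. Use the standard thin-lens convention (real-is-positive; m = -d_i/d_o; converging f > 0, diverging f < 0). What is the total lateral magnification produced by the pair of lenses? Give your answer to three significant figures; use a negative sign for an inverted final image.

First lens: d_i1 = 1/(1/19.5 - 1/78) = 26.000 cm.
m_1 = -(26.000)/78 = -0.3333.
This image would form 26.000 cm past lens 1, i.e. 9.500 cm beyond lens 2, so it is a virtual object for lens 2: d_o2 = 16.5 - 26.000 = -9.500 cm.
Second lens: d_i2 = 1/(1/(-26.5) - 1/(-9.500)) = 14.809 cm.
m_2 = -(14.809)/(-9.500) = 1.5588.
Total m = m_1 x m_2 = (-0.3333)(1.5588) = -0.5196.

-0.520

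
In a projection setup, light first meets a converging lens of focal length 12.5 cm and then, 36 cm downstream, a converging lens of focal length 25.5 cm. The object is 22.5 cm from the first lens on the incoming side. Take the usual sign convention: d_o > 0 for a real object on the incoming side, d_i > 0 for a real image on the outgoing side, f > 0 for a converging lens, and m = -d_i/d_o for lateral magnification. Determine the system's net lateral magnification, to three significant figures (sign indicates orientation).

Lens 1: 1/d_i1 = 1/f_1 - 1/d_o1 = 1/12.5 - 1/22.5 = 0.03556 cm^-1, so d_i1 = 28.125 cm.
m_1 = -(28.125)/22.5 = -1.2500.
Object distance for lens 2: d_o2 = 36 - 28.125 = 7.875 cm.
Lens 2: 1/d_i2 = 1/f_2 - 1/d_o2 = 1/25.5 - 1/(7.875) = -0.08777 cm^-1, so d_i2 = -11.394 cm.
m_2 = -(-11.394)/(7.875) = 1.4468.
Total m = m_1 x m_2 = (-1.2500)(1.4468) = -1.8085.

-1.81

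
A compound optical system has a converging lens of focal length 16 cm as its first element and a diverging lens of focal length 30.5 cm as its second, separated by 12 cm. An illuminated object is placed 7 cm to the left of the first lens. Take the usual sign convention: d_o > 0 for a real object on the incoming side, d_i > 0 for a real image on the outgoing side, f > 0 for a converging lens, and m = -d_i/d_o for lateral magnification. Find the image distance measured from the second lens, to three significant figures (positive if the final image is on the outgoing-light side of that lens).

-13.6 cm

Applying the thin-lens equation to the first lens, 1/16 = 1/7 + 1/d_i1, which gives d_i1 = -12.444 cm.
With d_i1 < 0 the first image is virtual and lies on the object side; the object distance for lens 2 is d_o2 = 12 - (-12.444) = 24.444 cm.
Applying the thin-lens equation again with f_2 = -30.5 cm and d_o2 = 24.444 cm gives d_i2 = -13.569 cm.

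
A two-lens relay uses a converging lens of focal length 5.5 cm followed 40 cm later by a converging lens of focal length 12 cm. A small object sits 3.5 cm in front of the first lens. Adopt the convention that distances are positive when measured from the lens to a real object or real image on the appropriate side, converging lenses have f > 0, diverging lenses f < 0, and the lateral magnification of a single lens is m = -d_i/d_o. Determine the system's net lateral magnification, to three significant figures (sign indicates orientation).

First lens: d_i1 = 1/(1/5.5 - 1/3.5) = -9.625 cm.
m_1 = -(-9.625)/3.5 = 2.7500.
With d_i1 < 0 the first image is virtual and lies on the object side; the object distance for lens 2 is d_o2 = 40 - (-9.625) = 49.625 cm.
Second lens: d_i2 = 1/(1/12 - 1/(49.625)) = 15.827 cm.
m_2 = -(15.827)/(49.625) = -0.3189.
Total m = m_1 x m_2 = (2.7500)(-0.3189) = -0.8771.

-0.877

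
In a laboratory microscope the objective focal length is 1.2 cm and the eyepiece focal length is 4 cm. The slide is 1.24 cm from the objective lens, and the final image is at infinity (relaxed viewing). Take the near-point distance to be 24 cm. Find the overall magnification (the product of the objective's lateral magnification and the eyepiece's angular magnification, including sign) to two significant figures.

Objective: 1/d_i = 1/f_obj - 1/d_o = 1/1.2 - 1/1.24 = 0.02688 cm^-1, so d_i = 37.200 cm.
m_obj = -d_i/d_o = -37.200/1.24 = -30.000.
Eyepiece angular magnification (image at infinity): M_eye = D/f_e = 24/4 = 6.000.
Overall M = m_obj x M_eye = (-30.000)(6.000) = -180.00.

-180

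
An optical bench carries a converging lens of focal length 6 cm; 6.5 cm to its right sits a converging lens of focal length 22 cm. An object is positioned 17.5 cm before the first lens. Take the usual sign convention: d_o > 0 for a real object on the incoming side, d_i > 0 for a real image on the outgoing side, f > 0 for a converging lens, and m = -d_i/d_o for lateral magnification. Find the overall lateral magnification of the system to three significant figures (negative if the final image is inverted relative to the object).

-0.466

Lens 1: 1/d_i1 = 1/f_1 - 1/d_o1 = 1/6 - 1/17.5 = 0.10952 cm^-1, so d_i1 = 9.130 cm.
m_1 = -(9.130)/17.5 = -0.5217.
Since 9.130 cm > 6.5 cm, the first image lies past the second lens and serves as a virtual object: d_o2 = L - d_i1 = -2.630 cm.
Lens 2: 1/d_i2 = 1/f_2 - 1/d_o2 = 1/22 - 1/(-2.630) = 0.42562 cm^-1, so d_i2 = 2.350 cm.
m_2 = -(2.350)/(-2.630) = 0.8932.
Overall magnification: m = m_1 m_2 = -0.4660.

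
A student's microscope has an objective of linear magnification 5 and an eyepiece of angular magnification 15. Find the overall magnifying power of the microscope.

The overall magnification of a compound microscope is the product of the objective and eyepiece magnifications:
M = M_obj x M_eye = 5 x 15 = 75.

75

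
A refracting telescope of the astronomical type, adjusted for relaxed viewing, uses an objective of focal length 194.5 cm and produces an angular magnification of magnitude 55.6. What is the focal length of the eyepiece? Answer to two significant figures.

|M| = f_obj/f_eye, so f_eye = f_obj/|M| = 194.5/55.6 = 3.498 cm.

3.5 cm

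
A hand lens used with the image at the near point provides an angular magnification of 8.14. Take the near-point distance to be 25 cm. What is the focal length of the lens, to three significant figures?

For the image at the near point, M = 1 + D/f.
f = D/(M - 1) = 25/(8.14 - 1) = 3.501 cm.

3.50 cm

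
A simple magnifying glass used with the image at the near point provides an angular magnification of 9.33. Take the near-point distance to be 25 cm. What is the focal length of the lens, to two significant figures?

For the image at the near point, M = 1 + D/f.
f = D/(M - 1) = 25/(9.33 - 1) = 3.001 cm.

3.0 cm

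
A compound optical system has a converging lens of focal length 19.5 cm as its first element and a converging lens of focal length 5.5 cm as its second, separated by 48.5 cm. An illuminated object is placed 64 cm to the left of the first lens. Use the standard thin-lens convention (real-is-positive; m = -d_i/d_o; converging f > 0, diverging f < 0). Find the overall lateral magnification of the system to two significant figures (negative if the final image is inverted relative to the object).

0.16

Lens 1: 1/d_i1 = 1/f_1 - 1/d_o1 = 1/19.5 - 1/64 = 0.03566 cm^-1, so d_i1 = 28.045 cm.
m_1 = -(28.045)/64 = -0.4382.
The intermediate image is 28.045 cm to the right of lens 1, so d_o2 = L - d_i1 = 48.5 - 28.045 = 20.455 cm.
Lens 2: 1/d_i2 = 1/f_2 - 1/d_o2 = 1/5.5 - 1/(20.455) = 0.13293 cm^-1, so d_i2 = 7.523 cm.
m_2 = -(7.523)/(20.455) = -0.3678.
Total m = m_1 x m_2 = (-0.4382)(-0.3678) = 0.1612.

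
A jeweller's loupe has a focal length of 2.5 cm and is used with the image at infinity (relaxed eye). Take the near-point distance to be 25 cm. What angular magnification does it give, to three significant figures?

10.0

M = D/f = 25/2.5 = 10.000.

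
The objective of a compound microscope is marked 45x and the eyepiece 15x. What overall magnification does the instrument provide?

675

The overall magnification of a compound microscope is the product of the objective and eyepiece magnifications:
M = M_obj x M_eye = 45 x 15 = 675.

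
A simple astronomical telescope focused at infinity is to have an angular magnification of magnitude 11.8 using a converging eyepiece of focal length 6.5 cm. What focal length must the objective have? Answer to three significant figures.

|M| = f_obj/|f_eye|, so f_obj = |M| x |f_eye| = 11.8 x 6.5 = 76.700 cm.

76.7 cm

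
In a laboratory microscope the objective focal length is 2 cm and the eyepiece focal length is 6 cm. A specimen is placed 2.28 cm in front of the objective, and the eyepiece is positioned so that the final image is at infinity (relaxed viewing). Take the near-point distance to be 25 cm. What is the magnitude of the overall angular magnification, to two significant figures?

30

Objective: 1/d_i = 1/f_obj - 1/d_o = 1/2 - 1/2.28 = 0.06140 cm^-1, so d_i = 16.286 cm.
m_obj = -d_i/d_o = -16.286/2.28 = -7.143.
Eyepiece angular magnification (image at infinity): M_eye = D/f_e = 25/6 = 4.167.
Overall M = m_obj x M_eye = (-7.143)(4.167) = -29.76.
|M| = 29.76.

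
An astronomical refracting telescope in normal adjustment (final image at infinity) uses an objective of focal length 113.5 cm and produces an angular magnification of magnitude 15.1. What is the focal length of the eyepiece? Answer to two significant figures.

|M| = f_obj/f_eye, so f_eye = f_obj/|M| = 113.5/15.1 = 7.517 cm.

7.5 cm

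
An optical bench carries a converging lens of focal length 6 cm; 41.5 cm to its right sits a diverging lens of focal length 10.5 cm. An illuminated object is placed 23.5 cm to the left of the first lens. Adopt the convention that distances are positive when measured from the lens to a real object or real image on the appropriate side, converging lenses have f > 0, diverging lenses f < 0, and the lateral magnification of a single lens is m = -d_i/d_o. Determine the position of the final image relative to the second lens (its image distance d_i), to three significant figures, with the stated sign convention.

-7.99 cm

First lens: d_i1 = 1/(1/6 - 1/23.5) = 8.057 cm.
That image sits 33.443 cm in front of the second lens, so d_o2 = 33.443 cm.
Second lens: d_i2 = 1/(1/(-10.5) - 1/(33.443)) = -7.991 cm.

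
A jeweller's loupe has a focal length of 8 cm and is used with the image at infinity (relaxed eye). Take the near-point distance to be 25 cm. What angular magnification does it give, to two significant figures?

3.1

M = D/f = 25/8 = 3.125.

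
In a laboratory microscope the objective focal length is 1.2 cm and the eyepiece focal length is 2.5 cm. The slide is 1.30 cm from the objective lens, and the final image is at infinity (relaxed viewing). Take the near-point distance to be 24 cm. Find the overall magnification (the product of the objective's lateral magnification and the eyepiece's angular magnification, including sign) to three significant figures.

-115

Objective: 1/d_i = 1/f_obj - 1/d_o = 1/1.2 - 1/1.30 = 0.06410 cm^-1, so d_i = 15.600 cm.
m_obj = -d_i/d_o = -15.600/1.30 = -12.000.
Eyepiece angular magnification (image at infinity): M_eye = D/f_e = 24/2.5 = 9.600.
Overall M = m_obj x M_eye = (-12.000)(9.600) = -115.20.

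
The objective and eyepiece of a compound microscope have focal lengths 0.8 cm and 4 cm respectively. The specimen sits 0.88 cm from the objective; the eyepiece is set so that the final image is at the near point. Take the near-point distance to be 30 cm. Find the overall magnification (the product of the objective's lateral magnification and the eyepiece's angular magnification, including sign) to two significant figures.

-85

Objective: 1/d_i = 1/f_obj - 1/d_o = 1/0.8 - 1/0.88 = 0.11364 cm^-1, so d_i = 8.800 cm.
m_obj = -d_i/d_o = -8.800/0.88 = -10.000.
Eyepiece angular magnification (image at near point): M_eye = 1 + D/f_e = 1 + 30/4 = 8.500.
Overall M = m_obj x M_eye = (-10.000)(8.500) = -85.00.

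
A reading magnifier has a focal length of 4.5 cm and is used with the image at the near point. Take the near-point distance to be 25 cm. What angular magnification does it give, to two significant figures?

M = 1 + D/f = 1 + 25/4.5 = 6.556.

6.6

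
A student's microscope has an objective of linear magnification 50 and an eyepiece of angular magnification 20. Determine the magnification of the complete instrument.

1000

The overall magnification of a compound microscope is the product of the objective and eyepiece magnifications:
M = M_obj x M_eye = 50 x 20 = 1000.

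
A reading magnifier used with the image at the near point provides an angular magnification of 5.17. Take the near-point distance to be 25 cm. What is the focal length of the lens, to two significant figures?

6.0 cm

For the image at the near point, M = 1 + D/f.
f = D/(M - 1) = 25/(5.17 - 1) = 5.995 cm.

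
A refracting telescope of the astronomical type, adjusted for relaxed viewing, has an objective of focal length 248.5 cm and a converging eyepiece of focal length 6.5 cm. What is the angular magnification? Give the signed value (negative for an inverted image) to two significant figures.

M = -f_obj/f_eye = -248.5/(6.5) = -38.231.

-38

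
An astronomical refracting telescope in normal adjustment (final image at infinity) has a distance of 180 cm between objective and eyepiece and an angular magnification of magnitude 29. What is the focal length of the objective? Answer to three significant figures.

In normal adjustment the tube length equals f_obj + f_eye and |M| = f_obj/f_eye.
So f_obj = 29 f_eye and 29 f_eye + f_eye = 180 cm, giving f_eye = 180/30 = 6.000 cm and f_obj = 174.000 cm.

174 cm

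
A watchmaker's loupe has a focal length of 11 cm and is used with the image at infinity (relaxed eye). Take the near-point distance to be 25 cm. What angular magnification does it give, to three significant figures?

2.27

M = D/f = 25/11 = 2.273.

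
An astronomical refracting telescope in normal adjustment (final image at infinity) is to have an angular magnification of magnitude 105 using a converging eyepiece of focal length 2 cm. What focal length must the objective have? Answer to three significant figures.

210 cm

|M| = f_obj/|f_eye|, so f_obj = |M| x |f_eye| = 105.0 x 2 = 210.000 cm.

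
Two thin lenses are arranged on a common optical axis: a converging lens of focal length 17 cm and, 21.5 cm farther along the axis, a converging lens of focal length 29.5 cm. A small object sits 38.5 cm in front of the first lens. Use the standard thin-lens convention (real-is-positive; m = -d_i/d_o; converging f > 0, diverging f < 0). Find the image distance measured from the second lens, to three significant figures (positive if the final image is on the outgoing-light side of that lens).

6.86 cm

Applying the thin-lens equation to the first lens, 1/17 = 1/38.5 + 1/d_i1, which gives d_i1 = 30.442 cm.
This image would form 30.442 cm past lens 1, i.e. 8.942 cm beyond lens 2, so it is a virtual object for lens 2: d_o2 = 21.5 - 30.442 = -8.942 cm.
Applying the thin-lens equation again with f_2 = 29.5 cm and d_o2 = -8.942 cm gives d_i2 = 6.862 cm.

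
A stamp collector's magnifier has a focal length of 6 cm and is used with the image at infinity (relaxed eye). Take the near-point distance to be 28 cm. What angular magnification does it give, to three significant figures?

4.67

M = D/f = 28/6 = 4.667.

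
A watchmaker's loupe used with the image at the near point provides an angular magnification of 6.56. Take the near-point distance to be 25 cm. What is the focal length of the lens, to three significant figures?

4.50 cm

For the image at the near point, M = 1 + D/f.
f = D/(M - 1) = 25/(6.56 - 1) = 4.496 cm.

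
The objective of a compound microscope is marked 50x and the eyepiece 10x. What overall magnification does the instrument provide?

The overall magnification of a compound microscope is the product of the objective and eyepiece magnifications:
M = M_obj x M_eye = 50 x 10 = 500.

500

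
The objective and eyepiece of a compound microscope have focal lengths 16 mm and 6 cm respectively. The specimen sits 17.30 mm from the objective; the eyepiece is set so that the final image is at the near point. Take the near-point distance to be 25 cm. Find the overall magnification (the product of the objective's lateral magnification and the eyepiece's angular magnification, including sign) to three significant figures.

Convert to cm: f_obj = 16 mm = 1.6 cm; d_o = 17.30 mm = 1.73 cm.
Objective: 1/d_i = 1/f_obj - 1/d_o = 1/1.6 - 1/1.73 = 0.04697 cm^-1, so d_i = 21.292 cm.
m_obj = -d_i/d_o = -21.292/1.73 = -12.308.
Eyepiece angular magnification (image at near point): M_eye = 1 + D/f_e = 1 + 25/6 = 5.167.
Overall M = m_obj x M_eye = (-12.308)(5.167) = -63.59.

-63.6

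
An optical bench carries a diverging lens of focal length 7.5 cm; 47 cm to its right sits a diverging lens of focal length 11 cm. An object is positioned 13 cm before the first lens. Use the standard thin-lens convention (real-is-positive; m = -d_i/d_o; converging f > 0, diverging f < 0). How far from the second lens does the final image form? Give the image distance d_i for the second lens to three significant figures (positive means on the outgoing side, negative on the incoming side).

-9.07 cm

Applying the thin-lens equation to the first lens, 1/(-7.5) = 1/13 + 1/d_i1, which gives d_i1 = -4.756 cm.
The intermediate image is virtual, 4.756 cm to the left of lens 1, so d_o2 = L - d_i1 = 47 - (-4.756) = 51.756 cm.
Applying the thin-lens equation again with f_2 = -11 cm and d_o2 = 51.756 cm gives d_i2 = -9.072 cm.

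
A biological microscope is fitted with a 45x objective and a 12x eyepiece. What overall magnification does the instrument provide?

The overall magnification of a compound microscope is the product of the objective and eyepiece magnifications:
M = M_obj x M_eye = 45 x 12 = 540.

540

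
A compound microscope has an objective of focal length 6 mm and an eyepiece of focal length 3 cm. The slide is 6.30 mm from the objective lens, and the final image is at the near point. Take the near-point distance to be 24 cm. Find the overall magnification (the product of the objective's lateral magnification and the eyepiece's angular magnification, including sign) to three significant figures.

-180

Convert to cm: f_obj = 6 mm = 0.6 cm; d_o = 6.30 mm = 0.63 cm.
Objective: 1/d_i = 1/f_obj - 1/d_o = 1/0.6 - 1/0.63 = 0.07937 cm^-1, so d_i = 12.600 cm.
m_obj = -d_i/d_o = -12.600/0.63 = -20.000.
Eyepiece angular magnification (image at near point): M_eye = 1 + D/f_e = 1 + 24/3 = 9.000.
Overall M = m_obj x M_eye = (-20.000)(9.000) = -180.00.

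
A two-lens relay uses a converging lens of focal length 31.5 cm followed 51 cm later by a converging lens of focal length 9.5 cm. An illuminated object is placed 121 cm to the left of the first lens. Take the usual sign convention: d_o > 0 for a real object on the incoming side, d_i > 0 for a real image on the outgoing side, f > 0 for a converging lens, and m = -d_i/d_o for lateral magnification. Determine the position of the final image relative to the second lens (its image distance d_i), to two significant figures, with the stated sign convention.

-74 cm

First lens: d_i1 = 1/(1/31.5 - 1/121) = 42.587 cm.
That image sits 8.413 cm in front of the second lens, so d_o2 = 8.413 cm.
Second lens: d_i2 = 1/(1/9.5 - 1/(8.413)) = -73.558 cm.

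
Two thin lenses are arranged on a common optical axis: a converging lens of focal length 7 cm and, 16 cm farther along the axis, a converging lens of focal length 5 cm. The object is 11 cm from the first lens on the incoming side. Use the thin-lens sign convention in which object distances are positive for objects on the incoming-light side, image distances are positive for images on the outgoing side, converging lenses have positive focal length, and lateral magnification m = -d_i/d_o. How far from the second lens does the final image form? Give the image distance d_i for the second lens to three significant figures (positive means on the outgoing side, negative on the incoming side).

1.97 cm

Applying the thin-lens equation to the first lens, 1/7 = 1/11 + 1/d_i1, which gives d_i1 = 19.250 cm.
Since 19.250 cm > 16 cm, the first image lies past the second lens and serves as a virtual object: d_o2 = L - d_i1 = -3.250 cm.
Applying the thin-lens equation again with f_2 = 5 cm and d_o2 = -3.250 cm gives d_i2 = 1.970 cm.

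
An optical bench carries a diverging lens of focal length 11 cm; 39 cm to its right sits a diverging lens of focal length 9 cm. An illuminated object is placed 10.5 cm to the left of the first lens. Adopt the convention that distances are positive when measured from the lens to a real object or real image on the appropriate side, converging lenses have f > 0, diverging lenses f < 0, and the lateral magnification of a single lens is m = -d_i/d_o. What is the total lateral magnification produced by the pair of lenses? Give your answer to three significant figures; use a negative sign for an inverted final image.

First lens: d_i1 = 1/(1/(-11) - 1/10.5) = -5.372 cm.
m_1 = -(-5.372)/10.5 = 0.5116.
The intermediate image is virtual, 5.372 cm to the left of lens 1, so d_o2 = L - d_i1 = 39 - (-5.372) = 44.372 cm.
Second lens: d_i2 = 1/(1/(-9) - 1/(44.372)) = -7.482 cm.
m_2 = -(-7.482)/(44.372) = 0.1686.
The system's lateral magnification is m_1 m_2 = (0.5116)(0.1686) = 0.0863.

0.0863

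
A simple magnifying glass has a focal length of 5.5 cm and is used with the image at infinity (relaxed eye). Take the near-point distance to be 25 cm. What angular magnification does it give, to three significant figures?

4.55

M = D/f = 25/5.5 = 4.545.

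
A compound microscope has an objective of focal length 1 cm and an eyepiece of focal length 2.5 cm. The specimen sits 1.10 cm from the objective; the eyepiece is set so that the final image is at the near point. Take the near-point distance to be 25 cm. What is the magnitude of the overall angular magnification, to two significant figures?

Objective: 1/d_i = 1/f_obj - 1/d_o = 1/1 - 1/1.10 = 0.09091 cm^-1, so d_i = 11.000 cm.
m_obj = -d_i/d_o = -11.000/1.10 = -10.000.
Eyepiece angular magnification (image at near point): M_eye = 1 + D/f_e = 1 + 25/2.5 = 11.000.
Overall M = m_obj x M_eye = (-10.000)(11.000) = -110.00.
|M| = 110.00.

110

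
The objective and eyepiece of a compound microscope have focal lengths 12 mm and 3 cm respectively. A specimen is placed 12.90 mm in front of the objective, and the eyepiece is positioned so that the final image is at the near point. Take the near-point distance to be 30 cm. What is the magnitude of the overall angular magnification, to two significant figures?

Convert to cm: f_obj = 12 mm = 1.2 cm; d_o = 12.90 mm = 1.29 cm.
Objective: 1/d_i = 1/f_obj - 1/d_o = 1/1.2 - 1/1.29 = 0.05814 cm^-1, so d_i = 17.200 cm.
m_obj = -d_i/d_o = -17.200/1.29 = -13.333.
Eyepiece angular magnification (image at near point): M_eye = 1 + D/f_e = 1 + 30/3 = 11.000.
Overall M = m_obj x M_eye = (-13.333)(11.000) = -146.67.
|M| = 146.67.

150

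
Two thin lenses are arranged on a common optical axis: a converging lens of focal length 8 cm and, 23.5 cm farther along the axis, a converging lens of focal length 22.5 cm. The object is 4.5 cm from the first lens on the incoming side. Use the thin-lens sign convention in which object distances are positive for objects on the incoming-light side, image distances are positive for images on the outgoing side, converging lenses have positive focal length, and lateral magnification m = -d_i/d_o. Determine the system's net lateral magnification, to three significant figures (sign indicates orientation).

First lens: d_i1 = 1/(1/8 - 1/4.5) = -10.286 cm.
m_1 = -(-10.286)/4.5 = 2.2857.
The intermediate image is virtual, 10.286 cm to the left of lens 1, so d_o2 = L - d_i1 = 23.5 - (-10.286) = 33.786 cm.
Second lens: d_i2 = 1/(1/22.5 - 1/(33.786)) = 67.358 cm.
m_2 = -(67.358)/(33.786) = -1.9937.
Total m = m_1 x m_2 = (2.2857)(-1.9937) = -4.5570.

-4.56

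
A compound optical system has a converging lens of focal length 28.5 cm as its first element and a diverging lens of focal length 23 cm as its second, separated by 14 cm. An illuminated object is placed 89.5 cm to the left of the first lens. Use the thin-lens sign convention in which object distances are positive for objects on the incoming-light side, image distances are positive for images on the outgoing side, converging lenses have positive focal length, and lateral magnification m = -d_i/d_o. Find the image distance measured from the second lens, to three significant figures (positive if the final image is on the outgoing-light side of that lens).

Lens 1: 1/d_i1 = 1/f_1 - 1/d_o1 = 1/28.5 - 1/89.5 = 0.02391 cm^-1, so d_i1 = 41.816 cm.
This image would form 41.816 cm past lens 1, i.e. 27.816 cm beyond lens 2, so it is a virtual object for lens 2: d_o2 = 14 - 41.816 = -27.816 cm.
Lens 2: 1/d_i2 = 1/f_2 - 1/d_o2 = 1/(-23) - 1/(-27.816) = -0.00753 cm^-1, so d_i2 = -132.852 cm.

-133 cm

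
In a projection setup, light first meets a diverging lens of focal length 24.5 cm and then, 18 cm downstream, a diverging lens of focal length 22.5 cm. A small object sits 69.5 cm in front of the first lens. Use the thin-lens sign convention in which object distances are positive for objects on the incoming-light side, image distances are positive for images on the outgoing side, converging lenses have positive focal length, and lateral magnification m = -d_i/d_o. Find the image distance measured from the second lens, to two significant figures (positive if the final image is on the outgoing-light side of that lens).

Applying the thin-lens equation to the first lens, 1/(-24.5) = 1/69.5 + 1/d_i1, which gives d_i1 = -18.114 cm.
With d_i1 < 0 the first image is virtual and lies on the object side; the object distance for lens 2 is d_o2 = 18 - (-18.114) = 36.114 cm.
Applying the thin-lens equation again with f_2 = -22.5 cm and d_o2 = 36.114 cm gives d_i2 = -13.863 cm.

-14 cm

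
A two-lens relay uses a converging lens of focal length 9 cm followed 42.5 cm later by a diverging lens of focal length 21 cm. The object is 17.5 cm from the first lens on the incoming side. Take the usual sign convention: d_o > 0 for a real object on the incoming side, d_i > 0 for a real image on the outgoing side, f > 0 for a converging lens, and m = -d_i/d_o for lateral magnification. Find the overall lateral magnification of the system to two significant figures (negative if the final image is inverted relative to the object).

Applying the thin-lens equation to the first lens, 1/9 = 1/17.5 + 1/d_i1, which gives d_i1 = 18.529 cm.
Its lateral magnification is m_1 = -d_i1/d_o1 = -(18.529)/17.5 = -1.0588.
Object distance for lens 2: d_o2 = 42.5 - 18.529 = 23.971 cm.
Applying the thin-lens equation again with f_2 = -21 cm and d_o2 = 23.971 cm gives d_i2 = -11.194 cm.
m_2 = -(-11.194)/(23.971) = 0.4670.
Overall magnification: m = m_1 m_2 = -0.4944.

-0.49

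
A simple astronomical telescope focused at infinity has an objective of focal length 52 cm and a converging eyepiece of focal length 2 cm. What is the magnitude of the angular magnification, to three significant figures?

26.0

|M| = f_obj/|f_eye| = 52/2 = 26.000.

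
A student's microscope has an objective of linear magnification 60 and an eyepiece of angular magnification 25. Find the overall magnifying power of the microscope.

The overall magnification of a compound microscope is the product of the objective and eyepiece magnifications:
M = M_obj x M_eye = 60 x 25 = 1500.

1500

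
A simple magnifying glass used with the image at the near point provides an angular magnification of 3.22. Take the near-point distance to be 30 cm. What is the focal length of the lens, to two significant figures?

For the image at the near point, M = 1 + D/f.
f = D/(M - 1) = 30/(3.22 - 1) = 13.514 cm.

14 cm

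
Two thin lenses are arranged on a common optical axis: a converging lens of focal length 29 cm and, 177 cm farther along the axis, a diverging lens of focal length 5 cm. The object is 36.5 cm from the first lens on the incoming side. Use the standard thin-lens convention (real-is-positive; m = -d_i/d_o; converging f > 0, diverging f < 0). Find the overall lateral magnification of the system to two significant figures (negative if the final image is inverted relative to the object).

-0.47

Lens 1: 1/d_i1 = 1/f_1 - 1/d_o1 = 1/29 - 1/36.5 = 0.00709 cm^-1, so d_i1 = 141.133 cm.
m_1 = -(141.133)/36.5 = -3.8667.
That image sits 35.867 cm in front of the second lens, so d_o2 = 35.867 cm.
Lens 2: 1/d_i2 = 1/f_2 - 1/d_o2 = 1/(-5) - 1/(35.867) = -0.22788 cm^-1, so d_i2 = -4.388 cm.
m_2 = -(-4.388)/(35.867) = 0.1223.
Total m = m_1 x m_2 = (-3.8667)(0.1223) = -0.4731.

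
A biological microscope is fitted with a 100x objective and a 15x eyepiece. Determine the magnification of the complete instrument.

The overall magnification of a compound microscope is the product of the objective and eyepiece magnifications:
M = M_obj x M_eye = 100 x 15 = 1500.

1500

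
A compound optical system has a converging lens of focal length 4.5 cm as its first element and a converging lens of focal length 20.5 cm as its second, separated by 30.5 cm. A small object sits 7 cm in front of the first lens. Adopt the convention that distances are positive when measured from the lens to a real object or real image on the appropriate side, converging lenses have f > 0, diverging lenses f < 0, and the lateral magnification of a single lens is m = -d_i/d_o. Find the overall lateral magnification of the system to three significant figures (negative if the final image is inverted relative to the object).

-14.2

Lens 1: 1/d_i1 = 1/f_1 - 1/d_o1 = 1/4.5 - 1/7 = 0.07937 cm^-1, so d_i1 = 12.600 cm.
m_1 = -(12.600)/7 = -1.8000.
Object distance for lens 2: d_o2 = 30.5 - 12.600 = 17.900 cm.
Lens 2: 1/d_i2 = 1/f_2 - 1/d_o2 = 1/20.5 - 1/(17.900) = -0.00709 cm^-1, so d_i2 = -141.135 cm.
m_2 = -(-141.135)/(17.900) = 7.8846.
Total m = m_1 x m_2 = (-1.8000)(7.8846) = -14.1923.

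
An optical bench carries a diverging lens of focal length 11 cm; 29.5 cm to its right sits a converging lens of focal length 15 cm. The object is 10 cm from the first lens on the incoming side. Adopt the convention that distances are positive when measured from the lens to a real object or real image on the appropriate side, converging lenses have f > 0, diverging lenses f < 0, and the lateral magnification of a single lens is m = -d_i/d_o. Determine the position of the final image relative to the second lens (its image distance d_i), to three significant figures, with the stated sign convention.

First lens: d_i1 = 1/(1/(-11) - 1/10) = -5.238 cm.
With d_i1 < 0 the first image is virtual and lies on the object side; the object distance for lens 2 is d_o2 = 29.5 - (-5.238) = 34.738 cm.
Second lens: d_i2 = 1/(1/15 - 1/(34.738)) = 26.399 cm.

26.4 cm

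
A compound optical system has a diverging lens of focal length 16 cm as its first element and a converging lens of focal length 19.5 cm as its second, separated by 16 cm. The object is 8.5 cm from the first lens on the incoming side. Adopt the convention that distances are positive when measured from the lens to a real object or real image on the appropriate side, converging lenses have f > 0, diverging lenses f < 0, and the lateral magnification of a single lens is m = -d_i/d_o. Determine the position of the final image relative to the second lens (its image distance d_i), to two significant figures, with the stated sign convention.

Applying the thin-lens equation to the first lens, 1/(-16) = 1/8.5 + 1/d_i1, which gives d_i1 = -5.551 cm.
The intermediate image is virtual, 5.551 cm to the left of lens 1, so d_o2 = L - d_i1 = 16 - (-5.551) = 21.551 cm.
Applying the thin-lens equation again with f_2 = 19.5 cm and d_o2 = 21.551 cm gives d_i2 = 204.896 cm.

200 cm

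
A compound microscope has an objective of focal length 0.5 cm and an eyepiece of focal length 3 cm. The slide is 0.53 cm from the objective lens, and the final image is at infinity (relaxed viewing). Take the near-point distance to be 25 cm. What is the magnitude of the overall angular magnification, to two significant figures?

Objective: 1/d_i = 1/f_obj - 1/d_o = 1/0.5 - 1/0.53 = 0.11321 cm^-1, so d_i = 8.833 cm.
m_obj = -d_i/d_o = -8.833/0.53 = -16.667.
Eyepiece angular magnification (image at infinity): M_eye = D/f_e = 25/3 = 8.333.
Overall M = m_obj x M_eye = (-16.667)(8.333) = -138.89.
|M| = 138.89.

140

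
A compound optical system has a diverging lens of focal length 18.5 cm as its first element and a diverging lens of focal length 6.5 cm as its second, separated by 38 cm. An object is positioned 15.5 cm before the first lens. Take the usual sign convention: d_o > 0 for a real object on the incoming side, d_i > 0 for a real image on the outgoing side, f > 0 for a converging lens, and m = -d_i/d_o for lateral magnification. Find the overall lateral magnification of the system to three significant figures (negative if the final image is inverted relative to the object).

0.0668

Applying the thin-lens equation to the first lens, 1/(-18.5) = 1/15.5 + 1/d_i1, which gives d_i1 = -8.434 cm.
Its lateral magnification is m_1 = -d_i1/d_o1 = -(-8.434)/15.5 = 0.5441.
With d_i1 < 0 the first image is virtual and lies on the object side; the object distance for lens 2 is d_o2 = 38 - (-8.434) = 46.434 cm.
Applying the thin-lens equation again with f_2 = -6.5 cm and d_o2 = 46.434 cm gives d_i2 = -5.702 cm.
m_2 = -(-5.702)/(46.434) = 0.1228.
Total m = m_1 x m_2 = (0.5441)(0.1228) = 0.0668.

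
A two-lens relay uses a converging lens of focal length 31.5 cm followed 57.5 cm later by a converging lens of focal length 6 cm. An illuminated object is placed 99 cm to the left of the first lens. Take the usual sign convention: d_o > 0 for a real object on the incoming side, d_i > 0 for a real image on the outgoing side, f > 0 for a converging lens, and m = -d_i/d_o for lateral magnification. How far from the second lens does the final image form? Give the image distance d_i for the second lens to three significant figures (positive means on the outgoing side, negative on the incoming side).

12.8 cm

Applying the thin-lens equation to the first lens, 1/31.5 = 1/99 + 1/d_i1, which gives d_i1 = 46.200 cm.
Object distance for lens 2: d_o2 = 57.5 - 46.200 = 11.300 cm.
Applying the thin-lens equation again with f_2 = 6 cm and d_o2 = 11.300 cm gives d_i2 = 12.792 cm.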